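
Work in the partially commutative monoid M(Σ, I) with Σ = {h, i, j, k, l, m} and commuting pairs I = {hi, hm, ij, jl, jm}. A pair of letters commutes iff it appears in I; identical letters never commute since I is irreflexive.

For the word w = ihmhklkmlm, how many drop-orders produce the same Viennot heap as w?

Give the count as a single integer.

0(i) covers ∅
1(h) covers ∅
2(m) covers 0:i
3(h) covers 1:h
4(k) covers 2:m, 3:h
5(l) covers 4:k
6(k) covers 5:l
7(m) covers 6:k
8(l) covers 7:m
9(m) covers 8:l
floor of heap: 0:i, 1:h
completions by unplaced set U, small U first (add the entries for U minus each lowest piece of U):
  |U|=1: {9}:1
  |U|=2: {8,9}:1
  |U|=3: {7,8,9}:1
  |U|=4: {6,7,8,9}:1
  |U|=5: {5,6,7,8,9}:1
  |U|=6: {4,5,6,7,8,9}:1
  |U|=7: {2,4,5,6,7,8,9}:1  {3,4,5,6,7,8,9}:1
  |U|=8: {0,2,4,5,6,7,8,9}:1  {1,3,4,5,6,7,8,9}:1  {2,3,4,5,6,7,8,9}:2
  start at 0(i): 3
  start at 1(h): 3
sum over floor = 6

6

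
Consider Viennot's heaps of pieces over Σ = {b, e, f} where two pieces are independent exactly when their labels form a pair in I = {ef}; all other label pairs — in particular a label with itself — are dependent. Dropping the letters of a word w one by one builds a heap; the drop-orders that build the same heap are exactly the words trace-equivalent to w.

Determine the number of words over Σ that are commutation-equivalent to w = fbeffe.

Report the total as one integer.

6

#0=f has no predecessor
#1=b depends on [0:f]
#2=e depends on [1:b]
#3=f depends on [1:b]
#4=f depends on [3:f]
#5=e depends on [2:e]
sources: [0:f]
N(rest) = Σ N(rest − s) over sources s of rest; N(one piece) = 1:
  size 1 → [4]=1  [5]=1
  size 2 → [2,5]=1  [3,4]=1  [4,5]=2
  size 3 → [2,4,5]=3  [3,4,5]=3
  size 4 → [2,3,4,5]=6
  first=0(f) contributes 6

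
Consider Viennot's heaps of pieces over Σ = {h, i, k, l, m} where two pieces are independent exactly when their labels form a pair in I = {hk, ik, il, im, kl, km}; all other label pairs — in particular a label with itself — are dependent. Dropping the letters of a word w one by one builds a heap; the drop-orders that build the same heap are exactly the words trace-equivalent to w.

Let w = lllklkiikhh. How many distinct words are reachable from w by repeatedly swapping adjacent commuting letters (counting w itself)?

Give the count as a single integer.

0(l) covers ∅
1(l) covers 0:l
2(l) covers 1:l
3(k) covers ∅
4(l) covers 2:l
5(k) covers 3:k
6(i) covers ∅
7(i) covers 6:i
8(k) covers 5:k
9(h) covers 4:l, 7:i
10(h) covers 9:h
floor of heap: 0:l, 3:k, 6:i
completions by unplaced set U, small U first (add the entries for U minus each lowest piece of U):
  |U|=1: {8}:1  {10}:1
  |U|=2: {5,8}:1  {8,10}:2  {9,10}:1
  |U|=3: {3,5,8}:1  {4,9,10}:1  {5,8,10}:3  {7,9,10}:1  {8,9,10}:3
  |U|=4: {2,4,9,10}:1  {3,5,8,10}:4  {4,7,9,10}:2  {4,8,9,10}:4  {5,8,9,10}:6  {6,7,9,10}:1  {7,8,9,10}:4
  |U|=5: {1,2,4,9,10}:1  {2,4,7,9,10}:3  {2,4,8,9,10}:5  {3,5,8,9,10}:10  {4,5,8,9,10}:10  {4,6,7,9,10}:3  {4,7,8,9,10}:10  {5,7,8,9,10}:10  {6,7,8,9,10}:5
  |U|=6: {0,1,2,4,9,10}:1  {1,2,4,7,9,10}:4  {1,2,4,8,9,10}:6  {2,4,5,8,9,10}:15  {2,4,6,7,9,10}:6  {2,4,7,8,9,10}:18  {3,4,5,8,9,10}:20  {3,5,7,8,9,10}:20  {4,5,7,8,9,10}:30  {4,6,7,8,9,10}:18  {5,6,7,8,9,10}:15
  |U|=7: {0,1,2,4,7,9,10}:5  {0,1,2,4,8,9,10}:7  {1,2,4,5,8,9,10}:21  {1,2,4,6,7,9,10}:10  {1,2,4,7,8,9,10}:28  {2,3,4,5,8,9,10}:35  {2,4,5,7,8,9,10}:63  {2,4,6,7,8,9,10}:42  {3,4,5,7,8,9,10}:70  {3,5,6,7,8,9,10}:35  {4,5,6,7,8,9,10}:63
  |U|=8: {0,1,2,4,5,8,9,10}:28  {0,1,2,4,6,7,9,10}:15  {0,1,2,4,7,8,9,10}:40  {1,2,3,4,5,8,9,10}:56  {1,2,4,5,7,8,9,10}:112  {1,2,4,6,7,8,9,10}:80  {2,3,4,5,7,8,9,10}:168  {2,4,5,6,7,8,9,10}:168  {3,4,5,6,7,8,9,10}:168
  |U|=9: {0,1,2,3,4,5,8,9,10}:84  {0,1,2,4,5,7,8,9,10}:180  {0,1,2,4,6,7,8,9,10}:135  {1,2,3,4,5,7,8,9,10}:336  {1,2,4,5,6,7,8,9,10}:360  {2,3,4,5,6,7,8,9,10}:504
  start at 0(l): 1200
  start at 3(k): 675
  start at 6(i): 600
sum over floor = 2475

2475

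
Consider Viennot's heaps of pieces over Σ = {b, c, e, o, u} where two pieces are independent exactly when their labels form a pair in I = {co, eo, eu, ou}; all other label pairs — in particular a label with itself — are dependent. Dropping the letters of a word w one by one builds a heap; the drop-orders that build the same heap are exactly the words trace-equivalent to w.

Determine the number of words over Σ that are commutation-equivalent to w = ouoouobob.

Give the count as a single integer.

15

#0=o has no predecessor
#1=u has no predecessor
#2=o depends on [0:o]
#3=o depends on [2:o]
#4=u depends on [1:u]
#5=o depends on [3:o]
#6=b depends on [4:u, 5:o]
#7=o depends on [6:b]
#8=b depends on [7:o]
sources: [0:o, 1:u]
N(rest) = Σ N(rest − s) over sources s of rest; N(one piece) = 1:
  size 1 → [8]=1
  size 2 → [7,8]=1
  size 3 → [6,7,8]=1
  size 4 → [4,6,7,8]=1  [5,6,7,8]=1
  size 5 → [1,4,6,7,8]=1  [3,5,6,7,8]=1  [4,5,6,7,8]=2
  size 6 → [1,4,5,6,7,8]=3  [2,3,5,6,7,8]=1  [3,4,5,6,7,8]=3
  size 7 → [0,2,3,5,6,7,8]=1  [1,3,4,5,6,7,8]=6  [2,3,4,5,6,7,8]=4
  first=0(o) contributes 10
  first=1(u) contributes 5
|[w]| = 15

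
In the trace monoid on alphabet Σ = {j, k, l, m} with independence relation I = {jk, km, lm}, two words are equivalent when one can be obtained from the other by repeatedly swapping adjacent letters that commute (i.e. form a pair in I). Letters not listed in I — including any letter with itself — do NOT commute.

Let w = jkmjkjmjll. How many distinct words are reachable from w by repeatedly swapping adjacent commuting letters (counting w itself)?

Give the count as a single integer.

#0=j has no predecessor
#1=k has no predecessor
#2=m depends on [0:j]
#3=j depends on [2:m]
#4=k depends on [1:k]
#5=j depends on [3:j]
#6=m depends on [5:j]
#7=j depends on [6:m]
#8=l depends on [4:k, 7:j]
#9=l depends on [8:l]
sources: [0:j, 1:k]
N(rest) = Σ N(rest − s) over sources s of rest; N(one piece) = 1:
  size 1 → [9]=1
  size 2 → [8,9]=1
  size 3 → [4,8,9]=1  [7,8,9]=1
  size 4 → [1,4,8,9]=1  [4,7,8,9]=2  [6,7,8,9]=1
  size 5 → [1,4,7,8,9]=3  [4,6,7,8,9]=3  [5,6,7,8,9]=1
  size 6 → [1,4,6,7,8,9]=6  [3,5,6,7,8,9]=1  [4,5,6,7,8,9]=4
  size 7 → [1,4,5,6,7,8,9]=10  [2,3,5,6,7,8,9]=1  [3,4,5,6,7,8,9]=5
  size 8 → [0,2,3,5,6,7,8,9]=1  [1,3,4,5,6,7,8,9]=15  [2,3,4,5,6,7,8,9]=6
  first=0(j) contributes 21
  first=1(k) contributes 7
|[w]| = 28

28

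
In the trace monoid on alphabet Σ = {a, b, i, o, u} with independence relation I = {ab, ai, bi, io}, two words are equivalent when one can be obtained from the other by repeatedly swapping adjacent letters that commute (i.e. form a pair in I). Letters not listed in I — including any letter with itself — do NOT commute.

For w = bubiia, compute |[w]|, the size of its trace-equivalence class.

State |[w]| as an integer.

drop 0:b onto floor
drop 1:u onto {0:b}
drop 2:b onto {1:u}
drop 3:i onto {1:u}
drop 4:i onto {3:i}
drop 5:a onto {1:u}
ground layer = {0:b}
drop-orders for the pieces not yet dropped (sum over which currently-grounded one goes next):
  1 to go: {2} 1  {4} 1  {5} 1
  2 to go: {2,4} 2  {2,5} 2  {3,4} 1  {4,5} 2
  3 to go: {2,3,4} 3  {2,4,5} 6  {3,4,5} 3
  4 to go: {2,3,4,5} 12
  if 0:b drops first: 12 orders

12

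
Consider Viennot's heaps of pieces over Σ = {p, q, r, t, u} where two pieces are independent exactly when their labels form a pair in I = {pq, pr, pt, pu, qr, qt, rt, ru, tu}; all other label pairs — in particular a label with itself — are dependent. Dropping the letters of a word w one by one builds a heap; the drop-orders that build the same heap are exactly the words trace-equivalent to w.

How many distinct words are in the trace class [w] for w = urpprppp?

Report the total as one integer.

168

0(u) covers ∅
1(r) covers ∅
2(p) covers ∅
3(p) covers 2:p
4(r) covers 1:r
5(p) covers 3:p
6(p) covers 5:p
7(p) covers 6:p
floor of heap: 0:u, 1:r, 2:p
completions by unplaced set U, small U first (add the entries for U minus each lowest piece of U):
  |U|=1: {0}:1  {4}:1  {7}:1
  |U|=2: {0,4}:2  {0,7}:2  {1,4}:1  {4,7}:2  {6,7}:1
  |U|=3: {0,1,4}:3  {0,4,7}:6  {0,6,7}:3  {1,4,7}:3  {4,6,7}:3  {5,6,7}:1
  |U|=4: {0,1,4,7}:12  {0,4,6,7}:12  {0,5,6,7}:4  {1,4,6,7}:6  {3,5,6,7}:1  {4,5,6,7}:4
  |U|=5: {0,1,4,6,7}:30  {0,3,5,6,7}:5  {0,4,5,6,7}:20  {1,4,5,6,7}:10  {2,3,5,6,7}:1  {3,4,5,6,7}:5
  |U|=6: {0,1,4,5,6,7}:60  {0,2,3,5,6,7}:6  {0,3,4,5,6,7}:30  {1,3,4,5,6,7}:15  {2,3,4,5,6,7}:6
  start at 0(u): 21
  start at 1(r): 42
  start at 2(p): 105
sum over floor = 168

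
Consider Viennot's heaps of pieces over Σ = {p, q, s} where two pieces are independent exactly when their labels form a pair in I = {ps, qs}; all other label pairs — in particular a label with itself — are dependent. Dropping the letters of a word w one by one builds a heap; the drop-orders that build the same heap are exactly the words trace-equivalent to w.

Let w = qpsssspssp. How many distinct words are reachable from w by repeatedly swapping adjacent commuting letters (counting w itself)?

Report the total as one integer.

210

drop 0:q onto floor
drop 1:p onto {0:q}
drop 2:s onto floor
drop 3:s onto {2:s}
drop 4:s onto {3:s}
drop 5:s onto {4:s}
drop 6:p onto {1:p}
drop 7:s onto {5:s}
drop 8:s onto {7:s}
drop 9:p onto {6:p}
ground layer = {0:q, 2:s}
drop-orders for the pieces not yet dropped (sum over which currently-grounded one goes next):
  1 to go: {8} 1  {9} 1
  2 to go: {6,9} 1  {7,8} 1  {8,9} 2
  3 to go: {1,6,9} 1  {5,7,8} 1  {6,8,9} 3  {7,8,9} 3
  4 to go: {0,1,6,9} 1  {1,6,8,9} 4  {4,5,7,8} 1  {5,7,8,9} 4  {6,7,8,9} 6
  5 to go: {0,1,6,8,9} 5  {1,6,7,8,9} 10  {3,4,5,7,8} 1  {4,5,7,8,9} 5  {5,6,7,8,9} 10
  6 to go: {0,1,6,7,8,9} 15  {1,5,6,7,8,9} 20  {2,3,4,5,7,8} 1  {3,4,5,7,8,9} 6  {4,5,6,7,8,9} 15
  7 to go: {0,1,5,6,7,8,9} 35  {1,4,5,6,7,8,9} 35  {2,3,4,5,7,8,9} 7  {3,4,5,6,7,8,9} 21
  8 to go: {0,1,4,5,6,7,8,9} 70  {1,3,4,5,6,7,8,9} 56  {2,3,4,5,6,7,8,9} 28
  if 0:q drops first: 84 orders
  if 2:s drops first: 126 orders
heap linearizations: 210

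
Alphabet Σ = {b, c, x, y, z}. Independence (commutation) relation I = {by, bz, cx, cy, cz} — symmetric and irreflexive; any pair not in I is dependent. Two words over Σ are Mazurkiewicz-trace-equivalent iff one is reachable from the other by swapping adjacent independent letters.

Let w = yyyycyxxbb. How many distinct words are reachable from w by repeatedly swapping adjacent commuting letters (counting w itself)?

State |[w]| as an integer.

8

drop 0:y onto floor
drop 1:y onto {0:y}
drop 2:y onto {1:y}
drop 3:y onto {2:y}
drop 4:c onto floor
drop 5:y onto {3:y}
drop 6:x onto {5:y}
drop 7:x onto {6:x}
drop 8:b onto {4:c, 7:x}
drop 9:b onto {8:b}
ground layer = {0:y, 4:c}
drop-orders for the pieces not yet dropped (sum over which currently-grounded one goes next):
  1 to go: {9} 1
  2 to go: {8,9} 1
  3 to go: {4,8,9} 1  {7,8,9} 1
  4 to go: {4,7,8,9} 2  {6,7,8,9} 1
  5 to go: {4,6,7,8,9} 3  {5,6,7,8,9} 1
  6 to go: {3,5,6,7,8,9} 1  {4,5,6,7,8,9} 4
  7 to go: {2,3,5,6,7,8,9} 1  {3,4,5,6,7,8,9} 5
  8 to go: {1,2,3,5,6,7,8,9} 1  {2,3,4,5,6,7,8,9} 6
  if 0:y drops first: 7 orders
  if 4:c drops first: 1 orders
heap linearizations: 8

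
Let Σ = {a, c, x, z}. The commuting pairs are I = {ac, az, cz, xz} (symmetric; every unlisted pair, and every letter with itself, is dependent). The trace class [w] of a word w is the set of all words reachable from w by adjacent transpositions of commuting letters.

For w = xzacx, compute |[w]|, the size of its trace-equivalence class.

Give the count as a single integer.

0(x) covers ∅
1(z) covers ∅
2(a) covers 0:x
3(c) covers 0:x
4(x) covers 2:a, 3:c
floor of heap: 0:x, 1:z
completions by unplaced set U, small U first (add the entries for U minus each lowest piece of U):
  |U|=1: {1}:1  {4}:1
  |U|=2: {1,4}:2  {2,4}:1  {3,4}:1
  |U|=3: {1,2,4}:3  {1,3,4}:3  {2,3,4}:2
  start at 0(x): 8
  start at 1(z): 2
sum over floor = 10

10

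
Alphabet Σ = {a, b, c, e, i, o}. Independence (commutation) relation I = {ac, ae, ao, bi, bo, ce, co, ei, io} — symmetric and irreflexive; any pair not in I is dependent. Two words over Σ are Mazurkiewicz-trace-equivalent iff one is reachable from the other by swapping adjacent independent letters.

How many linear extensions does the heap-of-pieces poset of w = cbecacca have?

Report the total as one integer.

piece 0:c — minimal
piece 1:b rests on {0:c}
piece 2:e rests on {1:b}
piece 3:c rests on {1:b}
piece 4:a rests on {1:b}
piece 5:c rests on {3:c}
piece 6:c rests on {5:c}
piece 7:a rests on {4:a}
minimal pieces: {0:c}
ways to finish when only these pieces remain (= sum over removing one remaining piece with nothing left below it):
  1 left: {2}→1  {6}→1  {7}→1
  2 left: {2,6}→2  {2,7}→2  {4,7}→1  {5,6}→1  {6,7}→2
  3 left: {2,4,7}→3  {2,5,6}→3  {2,6,7}→6  {3,5,6}→1  {4,6,7}→3  {5,6,7}→3
  4 left: {2,3,5,6}→4  {2,4,6,7}→12  {2,5,6,7}→12  {3,5,6,7}→4  {4,5,6,7}→6
  5 left: {2,3,5,6,7}→20  {2,4,5,6,7}→30  {3,4,5,6,7}→10
  6 left: {2,3,4,5,6,7}→60
  placing 0:c first → 60 extensions

60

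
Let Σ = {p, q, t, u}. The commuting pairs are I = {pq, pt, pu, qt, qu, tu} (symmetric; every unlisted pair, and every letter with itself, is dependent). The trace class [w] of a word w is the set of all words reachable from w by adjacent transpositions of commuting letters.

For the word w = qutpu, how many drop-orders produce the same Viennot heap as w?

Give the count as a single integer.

60

#0=q has no predecessor
#1=u has no predecessor
#2=t has no predecessor
#3=p has no predecessor
#4=u depends on [1:u]
sources: [0:q, 1:u, 2:t, 3:p]
N(rest) = Σ N(rest − s) over sources s of rest; N(one piece) = 1:
  size 1 → [0]=1  [2]=1  [3]=1  [4]=1
  size 2 → [0,2]=2  [0,3]=2  [0,4]=2  [1,4]=1  [2,3]=2  [2,4]=2  [3,4]=2
  size 3 → [0,1,4]=3  [0,2,3]=6  [0,2,4]=6  [0,3,4]=6  [1,2,4]=3  [1,3,4]=3  [2,3,4]=6
  first=0(q) contributes 12
  first=1(u) contributes 24
  first=2(t) contributes 12
  first=3(p) contributes 12
|[w]| = 60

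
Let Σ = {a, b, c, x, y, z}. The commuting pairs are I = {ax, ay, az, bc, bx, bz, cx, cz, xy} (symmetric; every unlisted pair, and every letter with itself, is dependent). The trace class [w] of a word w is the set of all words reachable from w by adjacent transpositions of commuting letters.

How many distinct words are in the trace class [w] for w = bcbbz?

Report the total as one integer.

20

#0=b has no predecessor
#1=c has no predecessor
#2=b depends on [0:b]
#3=b depends on [2:b]
#4=z has no predecessor
sources: [0:b, 1:c, 4:z]
N(rest) = Σ N(rest − s) over sources s of rest; N(one piece) = 1:
  size 1 → [1]=1  [3]=1  [4]=1
  size 2 → [1,3]=2  [1,4]=2  [2,3]=1  [3,4]=2
  size 3 → [0,2,3]=1  [1,2,3]=3  [1,3,4]=6  [2,3,4]=3
  first=0(b) contributes 12
  first=1(c) contributes 4
  first=4(z) contributes 4
|[w]| = 20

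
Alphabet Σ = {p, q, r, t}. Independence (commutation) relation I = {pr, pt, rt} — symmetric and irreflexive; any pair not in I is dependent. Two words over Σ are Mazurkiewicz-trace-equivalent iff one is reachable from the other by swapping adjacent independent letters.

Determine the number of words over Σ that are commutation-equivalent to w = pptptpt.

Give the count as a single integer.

35

#0=p has no predecessor
#1=p depends on [0:p]
#2=t has no predecessor
#3=p depends on [1:p]
#4=t depends on [2:t]
#5=p depends on [3:p]
#6=t depends on [4:t]
sources: [0:p, 2:t]
N(rest) = Σ N(rest − s) over sources s of rest; N(one piece) = 1:
  size 1 → [5]=1  [6]=1
  size 2 → [3,5]=1  [4,6]=1  [5,6]=2
  size 3 → [1,3,5]=1  [2,4,6]=1  [3,5,6]=3  [4,5,6]=3
  size 4 → [0,1,3,5]=1  [1,3,5,6]=4  [2,4,5,6]=4  [3,4,5,6]=6
  size 5 → [0,1,3,5,6]=5  [1,3,4,5,6]=10  [2,3,4,5,6]=10
  first=0(p) contributes 20
  first=2(t) contributes 15
|[w]| = 35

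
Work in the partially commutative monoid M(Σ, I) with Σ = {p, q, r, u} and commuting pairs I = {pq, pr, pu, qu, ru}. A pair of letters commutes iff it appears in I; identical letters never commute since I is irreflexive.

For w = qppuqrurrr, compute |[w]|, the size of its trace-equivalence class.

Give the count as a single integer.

1260

piece 0:q — minimal
piece 1:p — minimal
piece 2:p rests on {1:p}
piece 3:u — minimal
piece 4:q rests on {0:q}
piece 5:r rests on {4:q}
piece 6:u rests on {3:u}
piece 7:r rests on {5:r}
piece 8:r rests on {7:r}
piece 9:r rests on {8:r}
minimal pieces: {0:q, 1:p, 3:u}
ways to finish when only these pieces remain (= sum over removing one remaining piece with nothing left below it):
  1 left: {2}→1  {6}→1  {9}→1
  2 left: {1,2}→1  {2,6}→2  {2,9}→2  {3,6}→1  {6,9}→2  {8,9}→1
  3 left: {1,2,6}→3  {1,2,9}→3  {2,3,6}→3  {2,6,9}→6  {2,8,9}→3  {3,6,9}→3  {6,8,9}→3  {7,8,9}→1
  4 left: {1,2,3,6}→6  {1,2,6,9}→12  {1,2,8,9}→6  {2,3,6,9}→12  {2,6,8,9}→12  {2,7,8,9}→4  {3,6,8,9}→6  {5,7,8,9}→1  {6,7,8,9}→4
  5 left: {1,2,3,6,9}→30  {1,2,6,8,9}→30  {1,2,7,8,9}→10  {2,3,6,8,9}→30  {2,5,7,8,9}→5  {2,6,7,8,9}→20  {3,6,7,8,9}→10  {4,5,7,8,9}→1  {5,6,7,8,9}→5
  6 left: {0,4,5,7,8,9}→1  {1,2,3,6,8,9}→90  {1,2,5,7,8,9}→15  {1,2,6,7,8,9}→60  {2,3,6,7,8,9}→60  {2,4,5,7,8,9}→6  {2,5,6,7,8,9}→30  {3,5,6,7,8,9}→15  {4,5,6,7,8,9}→6
  7 left: {0,2,4,5,7,8,9}→7  {0,4,5,6,7,8,9}→7  {1,2,3,6,7,8,9}→210  {1,2,4,5,7,8,9}→21  {1,2,5,6,7,8,9}→105  {2,3,5,6,7,8,9}→105  {2,4,5,6,7,8,9}→42  {3,4,5,6,7,8,9}→21
  8 left: {0,1,2,4,5,7,8,9}→28  {0,2,4,5,6,7,8,9}→56  {0,3,4,5,6,7,8,9}→28  {1,2,3,5,6,7,8,9}→420  {1,2,4,5,6,7,8,9}→168  {2,3,4,5,6,7,8,9}→168
  placing 0:q first → 756 extensions
  placing 1:p first → 252 extensions
  placing 3:u first → 252 extensions
total linear extensions = 1260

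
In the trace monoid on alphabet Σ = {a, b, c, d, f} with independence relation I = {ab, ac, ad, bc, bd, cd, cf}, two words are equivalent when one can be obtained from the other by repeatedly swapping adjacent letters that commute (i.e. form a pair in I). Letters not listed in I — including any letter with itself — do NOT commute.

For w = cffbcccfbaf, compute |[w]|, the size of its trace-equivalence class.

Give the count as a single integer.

660

piece 0:c — minimal
piece 1:f — minimal
piece 2:f rests on {1:f}
piece 3:b rests on {2:f}
piece 4:c rests on {0:c}
piece 5:c rests on {4:c}
piece 6:c rests on {5:c}
piece 7:f rests on {3:b}
piece 8:b rests on {7:f}
piece 9:a rests on {7:f}
piece 10:f rests on {8:b, 9:a}
minimal pieces: {0:c, 1:f}
ways to finish when only these pieces remain (= sum over removing one remaining piece with nothing left below it):
  1 left: {6}→1  {10}→1
  2 left: {5,6}→1  {6,10}→2  {8,10}→1  {9,10}→1
  3 left: {4,5,6}→1  {5,6,10}→3  {6,8,10}→3  {6,9,10}→3  {8,9,10}→2
  4 left: {0,4,5,6}→1  {4,5,6,10}→4  {5,6,8,10}→6  {5,6,9,10}→6  {6,8,9,10}→8  {7,8,9,10}→2
  5 left: {0,4,5,6,10}→5  {3,7,8,9,10}→2  {4,5,6,8,10}→10  {4,5,6,9,10}→10  {5,6,8,9,10}→20  {6,7,8,9,10}→10
  6 left: {0,4,5,6,8,10}→15  {0,4,5,6,9,10}→15  {2,3,7,8,9,10}→2  {3,6,7,8,9,10}→12  {4,5,6,8,9,10}→40  {5,6,7,8,9,10}→30
  7 left: {0,4,5,6,8,9,10}→70  {1,2,3,7,8,9,10}→2  {2,3,6,7,8,9,10}→14  {3,5,6,7,8,9,10}→42  {4,5,6,7,8,9,10}→70
  8 left: {0,4,5,6,7,8,9,10}→140  {1,2,3,6,7,8,9,10}→16  {2,3,5,6,7,8,9,10}→56  {3,4,5,6,7,8,9,10}→112
  9 left: {0,3,4,5,6,7,8,9,10}→252  {1,2,3,5,6,7,8,9,10}→72  {2,3,4,5,6,7,8,9,10}→168
  placing 0:c first → 240 extensions
  placing 1:f first → 420 extensions
total linear extensions = 660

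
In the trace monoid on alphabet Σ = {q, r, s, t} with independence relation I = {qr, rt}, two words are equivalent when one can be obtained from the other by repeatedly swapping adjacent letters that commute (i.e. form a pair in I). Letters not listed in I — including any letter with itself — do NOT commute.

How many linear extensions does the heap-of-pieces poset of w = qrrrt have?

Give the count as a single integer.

10

#0=q has no predecessor
#1=r has no predecessor
#2=r depends on [1:r]
#3=r depends on [2:r]
#4=t depends on [0:q]
sources: [0:q, 1:r]
N(rest) = Σ N(rest − s) over sources s of rest; N(one piece) = 1:
  size 1 → [3]=1  [4]=1
  size 2 → [0,4]=1  [2,3]=1  [3,4]=2
  size 3 → [0,3,4]=3  [1,2,3]=1  [2,3,4]=3
  first=0(q) contributes 4
  first=1(r) contributes 6
|[w]| = 10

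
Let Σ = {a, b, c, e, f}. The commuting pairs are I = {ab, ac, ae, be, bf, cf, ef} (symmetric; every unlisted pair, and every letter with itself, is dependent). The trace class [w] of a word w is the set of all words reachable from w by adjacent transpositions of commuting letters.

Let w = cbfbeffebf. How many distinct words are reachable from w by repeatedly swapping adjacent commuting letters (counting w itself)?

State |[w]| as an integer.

2100

#0=c has no predecessor
#1=b depends on [0:c]
#2=f has no predecessor
#3=b depends on [1:b]
#4=e depends on [0:c]
#5=f depends on [2:f]
#6=f depends on [5:f]
#7=e depends on [4:e]
#8=b depends on [3:b]
#9=f depends on [6:f]
sources: [0:c, 2:f]
N(rest) = Σ N(rest − s) over sources s of rest; N(one piece) = 1:
  size 1 → [7]=1  [8]=1  [9]=1
  size 2 → [3,8]=1  [4,7]=1  [6,9]=1  [7,8]=2  [7,9]=2  [8,9]=2
  size 3 → [1,3,8]=1  [3,7,8]=3  [3,8,9]=3  [4,7,8]=3  [4,7,9]=3  [5,6,9]=1  [6,7,9]=3  [6,8,9]=3  [7,8,9]=6
  size 4 → [1,3,7,8]=4  [1,3,8,9]=4  [2,5,6,9]=1  [3,4,7,8]=6  [3,6,8,9]=6  [3,7,8,9]=12  [4,6,7,9]=6  [4,7,8,9]=12  [5,6,7,9]=4  [5,6,8,9]=4  [6,7,8,9]=12
  size 5 → [1,3,4,7,8]=10  [1,3,6,8,9]=10  [1,3,7,8,9]=20  [2,5,6,7,9]=5  [2,5,6,8,9]=5  [3,4,7,8,9]=30  [3,5,6,8,9]=10  [3,6,7,8,9]=30  [4,5,6,7,9]=10  [4,6,7,8,9]=30  [5,6,7,8,9]=20
  size 6 → [0,1,3,4,7,8]=10  [1,3,4,7,8,9]=60  [1,3,5,6,8,9]=20  [1,3,6,7,8,9]=60  [2,3,5,6,8,9]=15  [2,4,5,6,7,9]=15  [2,5,6,7,8,9]=30  [3,4,6,7,8,9]=90  [3,5,6,7,8,9]=60  [4,5,6,7,8,9]=60
  size 7 → [0,1,3,4,7,8,9]=70  [1,2,3,5,6,8,9]=35  [1,3,4,6,7,8,9]=210  [1,3,5,6,7,8,9]=140  [2,3,5,6,7,8,9]=105  [2,4,5,6,7,8,9]=105  [3,4,5,6,7,8,9]=210
  size 8 → [0,1,3,4,6,7,8,9]=280  [1,2,3,5,6,7,8,9]=280  [1,3,4,5,6,7,8,9]=560  [2,3,4,5,6,7,8,9]=420
  first=0(c) contributes 1260
  first=2(f) contributes 840
|[w]| = 2100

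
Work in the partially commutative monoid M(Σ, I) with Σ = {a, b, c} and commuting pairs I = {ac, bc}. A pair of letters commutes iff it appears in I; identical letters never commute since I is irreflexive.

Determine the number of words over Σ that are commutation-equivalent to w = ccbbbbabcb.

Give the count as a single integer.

0(c) covers ∅
1(c) covers 0:c
2(b) covers ∅
3(b) covers 2:b
4(b) covers 3:b
5(b) covers 4:b
6(a) covers 5:b
7(b) covers 6:a
8(c) covers 1:c
9(b) covers 7:b
floor of heap: 0:c, 2:b
completions by unplaced set U, small U first (add the entries for U minus each lowest piece of U):
  |U|=1: {8}:1  {9}:1
  |U|=2: {1,8}:1  {7,9}:1  {8,9}:2
  |U|=3: {0,1,8}:1  {1,8,9}:3  {6,7,9}:1  {7,8,9}:3
  |U|=4: {0,1,8,9}:4  {1,7,8,9}:6  {5,6,7,9}:1  {6,7,8,9}:4
  |U|=5: {0,1,7,8,9}:10  {1,6,7,8,9}:10  {4,5,6,7,9}:1  {5,6,7,8,9}:5
  |U|=6: {0,1,6,7,8,9}:20  {1,5,6,7,8,9}:15  {3,4,5,6,7,9}:1  {4,5,6,7,8,9}:6
  |U|=7: {0,1,5,6,7,8,9}:35  {1,4,5,6,7,8,9}:21  {2,3,4,5,6,7,9}:1  {3,4,5,6,7,8,9}:7
  |U|=8: {0,1,4,5,6,7,8,9}:56  {1,3,4,5,6,7,8,9}:28  {2,3,4,5,6,7,8,9}:8
  start at 0(c): 36
  start at 2(b): 84
sum over floor = 120

120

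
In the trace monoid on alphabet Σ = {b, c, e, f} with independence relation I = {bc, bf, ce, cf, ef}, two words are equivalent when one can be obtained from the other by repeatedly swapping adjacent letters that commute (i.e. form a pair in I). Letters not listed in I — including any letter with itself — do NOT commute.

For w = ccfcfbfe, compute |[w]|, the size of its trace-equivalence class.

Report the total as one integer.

#0=c has no predecessor
#1=c depends on [0:c]
#2=f has no predecessor
#3=c depends on [1:c]
#4=f depends on [2:f]
#5=b has no predecessor
#6=f depends on [4:f]
#7=e depends on [5:b]
sources: [0:c, 2:f, 5:b]
N(rest) = Σ N(rest − s) over sources s of rest; N(one piece) = 1:
  size 1 → [3]=1  [6]=1  [7]=1
  size 2 → [1,3]=1  [3,6]=2  [3,7]=2  [4,6]=1  [5,7]=1  [6,7]=2
  size 3 → [0,1,3]=1  [1,3,6]=3  [1,3,7]=3  [2,4,6]=1  [3,4,6]=3  [3,5,7]=3  [3,6,7]=6  [4,6,7]=3  [5,6,7]=3
  size 4 → [0,1,3,6]=4  [0,1,3,7]=4  [1,3,4,6]=6  [1,3,5,7]=6  [1,3,6,7]=12  [2,3,4,6]=4  [2,4,6,7]=4  [3,4,6,7]=12  [3,5,6,7]=12  [4,5,6,7]=6
  size 5 → [0,1,3,4,6]=10  [0,1,3,5,7]=10  [0,1,3,6,7]=20  [1,2,3,4,6]=10  [1,3,4,6,7]=30  [1,3,5,6,7]=30  [2,3,4,6,7]=20  [2,4,5,6,7]=10  [3,4,5,6,7]=30
  size 6 → [0,1,2,3,4,6]=20  [0,1,3,4,6,7]=60  [0,1,3,5,6,7]=60  [1,2,3,4,6,7]=60  [1,3,4,5,6,7]=90  [2,3,4,5,6,7]=60
  first=0(c) contributes 210
  first=2(f) contributes 210
  first=5(b) contributes 140
|[w]| = 560

560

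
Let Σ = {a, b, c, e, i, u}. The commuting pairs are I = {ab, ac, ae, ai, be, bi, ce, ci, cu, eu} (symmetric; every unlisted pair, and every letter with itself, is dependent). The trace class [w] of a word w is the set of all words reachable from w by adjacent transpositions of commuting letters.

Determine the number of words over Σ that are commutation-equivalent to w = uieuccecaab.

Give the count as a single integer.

#0=u has no predecessor
#1=i depends on [0:u]
#2=e depends on [1:i]
#3=u depends on [1:i]
#4=c has no predecessor
#5=c depends on [4:c]
#6=e depends on [2:e]
#7=c depends on [5:c]
#8=a depends on [3:u]
#9=a depends on [8:a]
#10=b depends on [3:u, 7:c]
sources: [0:u, 4:c]
N(rest) = Σ N(rest − s) over sources s of rest; N(one piece) = 1:
  size 1 → [6]=1  [9]=1  [10]=1
  size 2 → [2,6]=1  [6,9]=2  [6,10]=2  [7,10]=1  [8,9]=1  [9,10]=2
  size 3 → [2,6,9]=3  [2,6,10]=3  [5,7,10]=1  [6,7,10]=3  [6,8,9]=3  [6,9,10]=6  [7,9,10]=3  [8,9,10]=3
  size 4 → [2,6,7,10]=6  [2,6,8,9]=6  [2,6,9,10]=12  [3,8,9,10]=3  [4,5,7,10]=1  [5,6,7,10]=4  [5,7,9,10]=4  [6,7,9,10]=12  [6,8,9,10]=12  [7,8,9,10]=6
  size 5 → [2,5,6,7,10]=10  [2,6,7,9,10]=30  [2,6,8,9,10]=30  [3,6,8,9,10]=15  [3,7,8,9,10]=9  [4,5,6,7,10]=5  [4,5,7,9,10]=5  [5,6,7,9,10]=20  [5,7,8,9,10]=10  [6,7,8,9,10]=30
  size 6 → [2,3,6,8,9,10]=45  [2,4,5,6,7,10]=15  [2,5,6,7,9,10]=60  [2,6,7,8,9,10]=90  [3,5,7,8,9,10]=19  [3,6,7,8,9,10]=54  [4,5,6,7,9,10]=30  [4,5,7,8,9,10]=15  [5,6,7,8,9,10]=60
  size 7 → [1,2,3,6,8,9,10]=45  [2,3,6,7,8,9,10]=189  [2,4,5,6,7,9,10]=105  [2,5,6,7,8,9,10]=210  [3,4,5,7,8,9,10]=34  [3,5,6,7,8,9,10]=133  [4,5,6,7,8,9,10]=105
  size 8 → [0,1,2,3,6,8,9,10]=45  [1,2,3,6,7,8,9,10]=234  [2,3,5,6,7,8,9,10]=532  [2,4,5,6,7,8,9,10]=420  [3,4,5,6,7,8,9,10]=272
  size 9 → [0,1,2,3,6,7,8,9,10]=279  [1,2,3,5,6,7,8,9,10]=766  [2,3,4,5,6,7,8,9,10]=1224
  first=0(u) contributes 1990
  first=4(c) contributes 1045
|[w]| = 3035

3035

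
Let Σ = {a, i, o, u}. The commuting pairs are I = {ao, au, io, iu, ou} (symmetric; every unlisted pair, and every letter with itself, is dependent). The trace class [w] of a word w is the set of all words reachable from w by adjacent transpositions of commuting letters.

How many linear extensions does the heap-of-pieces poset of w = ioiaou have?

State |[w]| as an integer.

0(i) covers ∅
1(o) covers ∅
2(i) covers 0:i
3(a) covers 2:i
4(o) covers 1:o
5(u) covers ∅
floor of heap: 0:i, 1:o, 5:u
completions by unplaced set U, small U first (add the entries for U minus each lowest piece of U):
  |U|=1: {3}:1  {4}:1  {5}:1
  |U|=2: {1,4}:1  {2,3}:1  {3,4}:2  {3,5}:2  {4,5}:2
  |U|=3: {0,2,3}:1  {1,3,4}:3  {1,4,5}:3  {2,3,4}:3  {2,3,5}:3  {3,4,5}:6
  |U|=4: {0,2,3,4}:4  {0,2,3,5}:4  {1,2,3,4}:6  {1,3,4,5}:12  {2,3,4,5}:12
  start at 0(i): 30
  start at 1(o): 20
  start at 5(u): 10
sum over floor = 60

60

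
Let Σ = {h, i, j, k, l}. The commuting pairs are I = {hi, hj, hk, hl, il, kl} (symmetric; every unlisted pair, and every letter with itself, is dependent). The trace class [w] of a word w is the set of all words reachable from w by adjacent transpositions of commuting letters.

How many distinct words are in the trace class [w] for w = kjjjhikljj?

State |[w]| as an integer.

0(k) covers ∅
1(j) covers 0:k
2(j) covers 1:j
3(j) covers 2:j
4(h) covers ∅
5(i) covers 3:j
6(k) covers 5:i
7(l) covers 3:j
8(j) covers 6:k, 7:l
9(j) covers 8:j
floor of heap: 0:k, 4:h
completions by unplaced set U, small U first (add the entries for U minus each lowest piece of U):
  |U|=1: {4}:1  {9}:1
  |U|=2: {4,9}:2  {8,9}:1
  |U|=3: {4,8,9}:3  {6,8,9}:1  {7,8,9}:1
  |U|=4: {4,6,8,9}:4  {4,7,8,9}:4  {5,6,8,9}:1  {6,7,8,9}:2
  |U|=5: {4,5,6,8,9}:5  {4,6,7,8,9}:10  {5,6,7,8,9}:3
  |U|=6: {3,5,6,7,8,9}:3  {4,5,6,7,8,9}:18
  |U|=7: {2,3,5,6,7,8,9}:3  {3,4,5,6,7,8,9}:21
  |U|=8: {1,2,3,5,6,7,8,9}:3  {2,3,4,5,6,7,8,9}:24
  start at 0(k): 27
  start at 4(h): 3
sum over floor = 30

30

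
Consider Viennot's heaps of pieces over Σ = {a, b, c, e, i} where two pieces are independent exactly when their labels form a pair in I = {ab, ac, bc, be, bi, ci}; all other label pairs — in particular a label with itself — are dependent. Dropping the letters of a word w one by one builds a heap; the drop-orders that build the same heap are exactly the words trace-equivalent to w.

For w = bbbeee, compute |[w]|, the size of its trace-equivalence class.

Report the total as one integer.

20

piece 0:b — minimal
piece 1:b rests on {0:b}
piece 2:b rests on {1:b}
piece 3:e — minimal
piece 4:e rests on {3:e}
piece 5:e rests on {4:e}
minimal pieces: {0:b, 3:e}
ways to finish when only these pieces remain (= sum over removing one remaining piece with nothing left below it):
  1 left: {2}→1  {5}→1
  2 left: {1,2}→1  {2,5}→2  {4,5}→1
  3 left: {0,1,2}→1  {1,2,5}→3  {2,4,5}→3  {3,4,5}→1
  4 left: {0,1,2,5}→4  {1,2,4,5}→6  {2,3,4,5}→4
  placing 0:b first → 10 extensions
  placing 3:e first → 10 extensions
total linear extensions = 20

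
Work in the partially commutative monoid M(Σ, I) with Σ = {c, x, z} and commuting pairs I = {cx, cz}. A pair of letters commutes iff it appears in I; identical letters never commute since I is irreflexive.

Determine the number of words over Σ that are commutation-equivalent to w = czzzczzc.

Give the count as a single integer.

56

piece 0:c — minimal
piece 1:z — minimal
piece 2:z rests on {1:z}
piece 3:z rests on {2:z}
piece 4:c rests on {0:c}
piece 5:z rests on {3:z}
piece 6:z rests on {5:z}
piece 7:c rests on {4:c}
minimal pieces: {0:c, 1:z}
ways to finish when only these pieces remain (= sum over removing one remaining piece with nothing left below it):
  1 left: {6}→1  {7}→1
  2 left: {4,7}→1  {5,6}→1  {6,7}→2
  3 left: {0,4,7}→1  {3,5,6}→1  {4,6,7}→3  {5,6,7}→3
  4 left: {0,4,6,7}→4  {2,3,5,6}→1  {3,5,6,7}→4  {4,5,6,7}→6
  5 left: {0,4,5,6,7}→10  {1,2,3,5,6}→1  {2,3,5,6,7}→5  {3,4,5,6,7}→10
  6 left: {0,3,4,5,6,7}→20  {1,2,3,5,6,7}→6  {2,3,4,5,6,7}→15
  placing 0:c first → 21 extensions
  placing 1:z first → 35 extensions
total linear extensions = 56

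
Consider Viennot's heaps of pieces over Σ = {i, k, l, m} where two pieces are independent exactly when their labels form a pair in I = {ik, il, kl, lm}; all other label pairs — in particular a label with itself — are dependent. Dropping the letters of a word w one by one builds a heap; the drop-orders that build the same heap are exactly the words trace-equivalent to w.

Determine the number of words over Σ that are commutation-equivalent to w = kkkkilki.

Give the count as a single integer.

#0=k has no predecessor
#1=k depends on [0:k]
#2=k depends on [1:k]
#3=k depends on [2:k]
#4=i has no predecessor
#5=l has no predecessor
#6=k depends on [3:k]
#7=i depends on [4:i]
sources: [0:k, 4:i, 5:l]
N(rest) = Σ N(rest − s) over sources s of rest; N(one piece) = 1:
  size 1 → [5]=1  [6]=1  [7]=1
  size 2 → [3,6]=1  [4,7]=1  [5,6]=2  [5,7]=2  [6,7]=2
  size 3 → [2,3,6]=1  [3,5,6]=3  [3,6,7]=3  [4,5,7]=3  [4,6,7]=3  [5,6,7]=6
  size 4 → [1,2,3,6]=1  [2,3,5,6]=4  [2,3,6,7]=4  [3,4,6,7]=6  [3,5,6,7]=12  [4,5,6,7]=12
  size 5 → [0,1,2,3,6]=1  [1,2,3,5,6]=5  [1,2,3,6,7]=5  [2,3,4,6,7]=10  [2,3,5,6,7]=20  [3,4,5,6,7]=30
  size 6 → [0,1,2,3,5,6]=6  [0,1,2,3,6,7]=6  [1,2,3,4,6,7]=15  [1,2,3,5,6,7]=30  [2,3,4,5,6,7]=60
  first=0(k) contributes 105
  first=4(i) contributes 42
  first=5(l) contributes 21
|[w]| = 168

168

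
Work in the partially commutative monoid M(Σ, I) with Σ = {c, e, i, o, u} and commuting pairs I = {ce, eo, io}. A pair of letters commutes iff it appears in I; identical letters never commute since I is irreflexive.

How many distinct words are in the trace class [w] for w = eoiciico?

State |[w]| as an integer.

piece 0:e — minimal
piece 1:o — minimal
piece 2:i rests on {0:e}
piece 3:c rests on {1:o, 2:i}
piece 4:i rests on {3:c}
piece 5:i rests on {4:i}
piece 6:c rests on {5:i}
piece 7:o rests on {6:c}
minimal pieces: {0:e, 1:o}
ways to finish when only these pieces remain (= sum over removing one remaining piece with nothing left below it):
  1 left: {7}→1
  2 left: {6,7}→1
  3 left: {5,6,7}→1
  4 left: {4,5,6,7}→1
  5 left: {3,4,5,6,7}→1
  6 left: {1,3,4,5,6,7}→1  {2,3,4,5,6,7}→1
  placing 0:e first → 2 extensions
  placing 1:o first → 1 extensions
total linear extensions = 3

3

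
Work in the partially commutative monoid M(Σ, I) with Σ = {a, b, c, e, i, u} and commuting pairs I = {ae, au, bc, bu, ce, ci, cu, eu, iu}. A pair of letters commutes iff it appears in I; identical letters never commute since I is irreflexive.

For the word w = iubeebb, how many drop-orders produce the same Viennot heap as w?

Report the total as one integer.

7

0(i) covers ∅
1(u) covers ∅
2(b) covers 0:i
3(e) covers 2:b
4(e) covers 3:e
5(b) covers 4:e
6(b) covers 5:b
floor of heap: 0:i, 1:u
completions by unplaced set U, small U first (add the entries for U minus each lowest piece of U):
  |U|=1: {1}:1  {6}:1
  |U|=2: {1,6}:2  {5,6}:1
  |U|=3: {1,5,6}:3  {4,5,6}:1
  |U|=4: {1,4,5,6}:4  {3,4,5,6}:1
  |U|=5: {1,3,4,5,6}:5  {2,3,4,5,6}:1
  start at 0(i): 6
  start at 1(u): 1
sum over floor = 7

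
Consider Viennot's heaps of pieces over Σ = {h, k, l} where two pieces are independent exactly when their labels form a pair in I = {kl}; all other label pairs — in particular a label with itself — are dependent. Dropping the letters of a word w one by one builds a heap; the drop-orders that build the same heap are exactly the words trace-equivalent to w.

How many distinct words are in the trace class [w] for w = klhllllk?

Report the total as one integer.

10

0(k) covers ∅
1(l) covers ∅
2(h) covers 0:k, 1:l
3(l) covers 2:h
4(l) covers 3:l
5(l) covers 4:l
6(l) covers 5:l
7(k) covers 2:h
floor of heap: 0:k, 1:l
completions by unplaced set U, small U first (add the entries for U minus each lowest piece of U):
  |U|=1: {6}:1  {7}:1
  |U|=2: {5,6}:1  {6,7}:2
  |U|=3: {4,5,6}:1  {5,6,7}:3
  |U|=4: {3,4,5,6}:1  {4,5,6,7}:4
  |U|=5: {3,4,5,6,7}:5
  |U|=6: {2,3,4,5,6,7}:5
  start at 0(k): 5
  start at 1(l): 5
sum over floor = 10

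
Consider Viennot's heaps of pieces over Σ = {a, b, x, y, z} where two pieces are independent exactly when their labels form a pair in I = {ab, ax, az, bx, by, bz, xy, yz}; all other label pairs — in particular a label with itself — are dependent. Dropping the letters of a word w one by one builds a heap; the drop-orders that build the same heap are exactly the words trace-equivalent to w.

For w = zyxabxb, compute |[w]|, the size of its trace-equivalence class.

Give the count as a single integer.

#0=z has no predecessor
#1=y has no predecessor
#2=x depends on [0:z]
#3=a depends on [1:y]
#4=b has no predecessor
#5=x depends on [2:x]
#6=b depends on [4:b]
sources: [0:z, 1:y, 4:b]
N(rest) = Σ N(rest − s) over sources s of rest; N(one piece) = 1:
  size 1 → [3]=1  [5]=1  [6]=1
  size 2 → [1,3]=1  [2,5]=1  [3,5]=2  [3,6]=2  [4,6]=1  [5,6]=2
  size 3 → [0,2,5]=1  [1,3,5]=3  [1,3,6]=3  [2,3,5]=3  [2,5,6]=3  [3,4,6]=3  [3,5,6]=6  [4,5,6]=3
  size 4 → [0,2,3,5]=4  [0,2,5,6]=4  [1,2,3,5]=6  [1,3,4,6]=6  [1,3,5,6]=12  [2,3,5,6]=12  [2,4,5,6]=6  [3,4,5,6]=12
  size 5 → [0,1,2,3,5]=10  [0,2,3,5,6]=20  [0,2,4,5,6]=10  [1,2,3,5,6]=30  [1,3,4,5,6]=30  [2,3,4,5,6]=30
  first=0(z) contributes 90
  first=1(y) contributes 60
  first=4(b) contributes 60
|[w]| = 210

210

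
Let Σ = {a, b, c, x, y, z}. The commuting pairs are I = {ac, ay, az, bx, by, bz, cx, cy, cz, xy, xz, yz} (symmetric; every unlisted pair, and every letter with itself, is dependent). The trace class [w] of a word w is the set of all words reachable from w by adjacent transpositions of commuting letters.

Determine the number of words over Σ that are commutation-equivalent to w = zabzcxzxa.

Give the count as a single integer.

#0=z has no predecessor
#1=a has no predecessor
#2=b depends on [1:a]
#3=z depends on [0:z]
#4=c depends on [2:b]
#5=x depends on [1:a]
#6=z depends on [3:z]
#7=x depends on [5:x]
#8=a depends on [2:b, 7:x]
sources: [0:z, 1:a]
N(rest) = Σ N(rest − s) over sources s of rest; N(one piece) = 1:
  size 1 → [4]=1  [6]=1  [8]=1
  size 2 → [3,6]=1  [4,6]=2  [4,8]=2  [6,8]=2  [7,8]=1
  size 3 → [0,3,6]=1  [2,4,8]=2  [3,4,6]=3  [3,6,8]=3  [4,6,8]=6  [4,7,8]=3  [5,7,8]=1  [6,7,8]=3
  size 4 → [0,3,4,6]=4  [0,3,6,8]=4  [2,4,6,8]=8  [2,4,7,8]=5  [3,4,6,8]=12  [3,6,7,8]=6  [4,5,7,8]=4  [4,6,7,8]=12  [5,6,7,8]=4
  size 5 → [0,3,4,6,8]=20  [0,3,6,7,8]=10  [2,3,4,6,8]=20  [2,4,5,7,8]=9  [2,4,6,7,8]=25  [3,4,6,7,8]=30  [3,5,6,7,8]=10  [4,5,6,7,8]=20
  size 6 → [0,2,3,4,6,8]=40  [0,3,4,6,7,8]=60  [0,3,5,6,7,8]=20  [1,2,4,5,7,8]=9  [2,3,4,6,7,8]=75  [2,4,5,6,7,8]=54  [3,4,5,6,7,8]=60
  size 7 → [0,2,3,4,6,7,8]=175  [0,3,4,5,6,7,8]=140  [1,2,4,5,6,7,8]=63  [2,3,4,5,6,7,8]=189
  first=0(z) contributes 252
  first=1(a) contributes 504
|[w]| = 756

756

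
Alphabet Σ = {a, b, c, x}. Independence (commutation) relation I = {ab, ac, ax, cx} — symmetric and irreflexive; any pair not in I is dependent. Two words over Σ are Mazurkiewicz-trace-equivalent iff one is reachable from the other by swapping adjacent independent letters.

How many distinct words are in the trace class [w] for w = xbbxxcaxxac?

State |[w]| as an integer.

#0=x has no predecessor
#1=b depends on [0:x]
#2=b depends on [1:b]
#3=x depends on [2:b]
#4=x depends on [3:x]
#5=c depends on [2:b]
#6=a has no predecessor
#7=x depends on [4:x]
#8=x depends on [7:x]
#9=a depends on [6:a]
#10=c depends on [5:c]
sources: [0:x, 6:a]
N(rest) = Σ N(rest − s) over sources s of rest; N(one piece) = 1:
  size 1 → [8]=1  [9]=1  [10]=1
  size 2 → [5,10]=1  [6,9]=1  [7,8]=1  [8,9]=2  [8,10]=2  [9,10]=2
  size 3 → [4,7,8]=1  [5,8,10]=3  [5,9,10]=3  [6,8,9]=3  [6,9,10]=3  [7,8,9]=3  [7,8,10]=3  [8,9,10]=6
  size 4 → [3,4,7,8]=1  [4,7,8,9]=4  [4,7,8,10]=4  [5,6,9,10]=6  [5,7,8,10]=6  [5,8,9,10]=12  [6,7,8,9]=6  [6,8,9,10]=12  [7,8,9,10]=12
  size 5 → [3,4,7,8,9]=5  [3,4,7,8,10]=5  [4,5,7,8,10]=10  [4,6,7,8,9]=10  [4,7,8,9,10]=20  [5,6,8,9,10]=30  [5,7,8,9,10]=30  [6,7,8,9,10]=30
  size 6 → [3,4,5,7,8,10]=15  [3,4,6,7,8,9]=15  [3,4,7,8,9,10]=30  [4,5,7,8,9,10]=60  [4,6,7,8,9,10]=60  [5,6,7,8,9,10]=90
  size 7 → [2,3,4,5,7,8,10]=15  [3,4,5,7,8,9,10]=105  [3,4,6,7,8,9,10]=105  [4,5,6,7,8,9,10]=210
  size 8 → [1,2,3,4,5,7,8,10]=15  [2,3,4,5,7,8,9,10]=120  [3,4,5,6,7,8,9,10]=420
  size 9 → [0,1,2,3,4,5,7,8,10]=15  [1,2,3,4,5,7,8,9,10]=135  [2,3,4,5,6,7,8,9,10]=540
  first=0(x) contributes 675
  first=6(a) contributes 150
|[w]| = 825

825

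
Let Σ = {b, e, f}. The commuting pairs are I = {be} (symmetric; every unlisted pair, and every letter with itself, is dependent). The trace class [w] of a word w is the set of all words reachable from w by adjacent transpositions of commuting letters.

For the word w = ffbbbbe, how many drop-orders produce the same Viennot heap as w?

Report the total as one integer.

#0=f has no predecessor
#1=f depends on [0:f]
#2=b depends on [1:f]
#3=b depends on [2:b]
#4=b depends on [3:b]
#5=b depends on [4:b]
#6=e depends on [1:f]
sources: [0:f]
N(rest) = Σ N(rest − s) over sources s of rest; N(one piece) = 1:
  size 1 → [5]=1  [6]=1
  size 2 → [4,5]=1  [5,6]=2
  size 3 → [3,4,5]=1  [4,5,6]=3
  size 4 → [2,3,4,5]=1  [3,4,5,6]=4
  size 5 → [2,3,4,5,6]=5
  first=0(f) contributes 5

5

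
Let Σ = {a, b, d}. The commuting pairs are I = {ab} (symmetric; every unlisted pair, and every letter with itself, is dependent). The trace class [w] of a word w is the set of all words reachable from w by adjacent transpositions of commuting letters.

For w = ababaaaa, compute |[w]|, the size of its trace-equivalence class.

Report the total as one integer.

28

piece 0:a — minimal
piece 1:b — minimal
piece 2:a rests on {0:a}
piece 3:b rests on {1:b}
piece 4:a rests on {2:a}
piece 5:a rests on {4:a}
piece 6:a rests on {5:a}
piece 7:a rests on {6:a}
minimal pieces: {0:a, 1:b}
ways to finish when only these pieces remain (= sum over removing one remaining piece with nothing left below it):
  1 left: {3}→1  {7}→1
  2 left: {1,3}→1  {3,7}→2  {6,7}→1
  3 left: {1,3,7}→3  {3,6,7}→3  {5,6,7}→1
  4 left: {1,3,6,7}→6  {3,5,6,7}→4  {4,5,6,7}→1
  5 left: {1,3,5,6,7}→10  {2,4,5,6,7}→1  {3,4,5,6,7}→5
  6 left: {0,2,4,5,6,7}→1  {1,3,4,5,6,7}→15  {2,3,4,5,6,7}→6
  placing 0:a first → 21 extensions
  placing 1:b first → 7 extensions
total linear extensions = 28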